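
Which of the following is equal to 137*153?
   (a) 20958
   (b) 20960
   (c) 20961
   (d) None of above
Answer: c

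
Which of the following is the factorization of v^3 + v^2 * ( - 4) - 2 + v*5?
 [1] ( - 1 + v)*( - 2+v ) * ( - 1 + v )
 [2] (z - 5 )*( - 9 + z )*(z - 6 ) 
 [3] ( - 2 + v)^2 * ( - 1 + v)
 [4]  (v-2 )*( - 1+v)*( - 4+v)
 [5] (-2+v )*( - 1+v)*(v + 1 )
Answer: 1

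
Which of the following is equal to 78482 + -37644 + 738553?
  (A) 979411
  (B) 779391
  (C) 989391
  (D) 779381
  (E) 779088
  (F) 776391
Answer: B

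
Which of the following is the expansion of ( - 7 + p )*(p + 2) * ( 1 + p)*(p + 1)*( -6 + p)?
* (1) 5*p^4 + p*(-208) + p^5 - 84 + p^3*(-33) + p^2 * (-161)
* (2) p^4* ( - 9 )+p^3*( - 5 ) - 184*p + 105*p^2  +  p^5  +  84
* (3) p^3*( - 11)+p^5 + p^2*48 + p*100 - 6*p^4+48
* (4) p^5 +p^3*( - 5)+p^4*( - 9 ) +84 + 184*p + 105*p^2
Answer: 4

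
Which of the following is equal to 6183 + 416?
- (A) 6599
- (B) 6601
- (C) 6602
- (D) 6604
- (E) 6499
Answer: A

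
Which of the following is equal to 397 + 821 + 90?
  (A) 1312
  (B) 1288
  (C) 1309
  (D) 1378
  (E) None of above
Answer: E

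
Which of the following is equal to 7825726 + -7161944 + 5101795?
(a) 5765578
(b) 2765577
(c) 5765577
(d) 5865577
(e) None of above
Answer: c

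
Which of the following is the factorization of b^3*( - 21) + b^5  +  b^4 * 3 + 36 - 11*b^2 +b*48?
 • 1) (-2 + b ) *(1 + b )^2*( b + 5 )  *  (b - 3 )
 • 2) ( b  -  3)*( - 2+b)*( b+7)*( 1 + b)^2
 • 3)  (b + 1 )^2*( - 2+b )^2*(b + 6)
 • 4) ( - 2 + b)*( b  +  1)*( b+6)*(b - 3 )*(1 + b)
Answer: 4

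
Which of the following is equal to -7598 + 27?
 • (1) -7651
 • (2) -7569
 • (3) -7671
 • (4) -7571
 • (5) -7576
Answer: 4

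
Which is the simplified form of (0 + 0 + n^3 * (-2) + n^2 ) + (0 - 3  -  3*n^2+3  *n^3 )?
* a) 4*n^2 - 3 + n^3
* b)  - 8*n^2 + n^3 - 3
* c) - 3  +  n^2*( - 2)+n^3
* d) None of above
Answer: c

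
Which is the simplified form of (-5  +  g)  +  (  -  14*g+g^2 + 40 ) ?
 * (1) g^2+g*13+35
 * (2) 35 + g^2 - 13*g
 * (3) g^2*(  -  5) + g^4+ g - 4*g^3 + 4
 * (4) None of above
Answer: 2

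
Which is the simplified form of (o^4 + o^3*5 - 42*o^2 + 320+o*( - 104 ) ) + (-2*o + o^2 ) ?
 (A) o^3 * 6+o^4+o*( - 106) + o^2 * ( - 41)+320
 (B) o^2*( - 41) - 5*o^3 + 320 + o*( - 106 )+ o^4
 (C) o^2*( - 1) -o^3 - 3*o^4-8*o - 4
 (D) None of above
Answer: D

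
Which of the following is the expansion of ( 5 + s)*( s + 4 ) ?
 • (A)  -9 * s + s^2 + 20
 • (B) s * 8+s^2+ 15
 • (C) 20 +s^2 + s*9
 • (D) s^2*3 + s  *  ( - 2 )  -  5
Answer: C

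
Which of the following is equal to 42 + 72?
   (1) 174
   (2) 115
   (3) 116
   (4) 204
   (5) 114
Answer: 5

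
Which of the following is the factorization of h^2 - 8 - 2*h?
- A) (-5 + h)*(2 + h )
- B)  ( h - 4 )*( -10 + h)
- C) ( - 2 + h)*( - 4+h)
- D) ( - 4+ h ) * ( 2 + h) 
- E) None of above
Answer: D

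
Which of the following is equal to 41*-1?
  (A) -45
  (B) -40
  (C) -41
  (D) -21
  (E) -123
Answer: C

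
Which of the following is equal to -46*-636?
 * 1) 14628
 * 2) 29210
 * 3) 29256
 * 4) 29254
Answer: 3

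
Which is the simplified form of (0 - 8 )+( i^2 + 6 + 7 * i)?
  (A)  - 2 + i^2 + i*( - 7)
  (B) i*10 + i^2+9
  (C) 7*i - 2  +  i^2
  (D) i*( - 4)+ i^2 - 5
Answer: C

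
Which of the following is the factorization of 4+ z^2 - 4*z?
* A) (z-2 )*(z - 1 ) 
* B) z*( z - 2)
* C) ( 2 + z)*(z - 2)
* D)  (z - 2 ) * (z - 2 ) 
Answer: D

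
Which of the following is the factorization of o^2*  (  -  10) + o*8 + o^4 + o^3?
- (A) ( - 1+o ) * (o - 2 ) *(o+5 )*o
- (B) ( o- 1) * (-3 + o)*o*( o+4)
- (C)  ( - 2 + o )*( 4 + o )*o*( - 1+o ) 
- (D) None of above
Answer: C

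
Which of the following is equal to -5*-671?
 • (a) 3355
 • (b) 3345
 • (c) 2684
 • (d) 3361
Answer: a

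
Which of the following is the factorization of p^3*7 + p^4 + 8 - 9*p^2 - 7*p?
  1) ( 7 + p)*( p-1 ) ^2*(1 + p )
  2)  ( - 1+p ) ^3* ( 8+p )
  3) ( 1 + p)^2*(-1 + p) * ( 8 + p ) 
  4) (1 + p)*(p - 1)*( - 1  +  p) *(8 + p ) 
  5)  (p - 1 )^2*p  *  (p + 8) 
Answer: 4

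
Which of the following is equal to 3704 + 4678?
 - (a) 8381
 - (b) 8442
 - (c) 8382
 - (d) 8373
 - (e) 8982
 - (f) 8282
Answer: c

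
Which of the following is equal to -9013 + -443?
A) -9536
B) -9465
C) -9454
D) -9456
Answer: D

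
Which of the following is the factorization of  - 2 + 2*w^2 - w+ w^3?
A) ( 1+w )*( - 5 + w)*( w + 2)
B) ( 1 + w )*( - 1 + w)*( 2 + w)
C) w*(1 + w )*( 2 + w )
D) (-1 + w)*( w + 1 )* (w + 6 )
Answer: B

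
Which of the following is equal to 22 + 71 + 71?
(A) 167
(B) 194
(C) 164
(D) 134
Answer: C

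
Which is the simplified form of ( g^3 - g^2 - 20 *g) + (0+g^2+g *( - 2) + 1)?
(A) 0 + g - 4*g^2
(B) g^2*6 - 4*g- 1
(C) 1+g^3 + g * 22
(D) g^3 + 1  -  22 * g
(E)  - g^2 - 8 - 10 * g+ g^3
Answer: D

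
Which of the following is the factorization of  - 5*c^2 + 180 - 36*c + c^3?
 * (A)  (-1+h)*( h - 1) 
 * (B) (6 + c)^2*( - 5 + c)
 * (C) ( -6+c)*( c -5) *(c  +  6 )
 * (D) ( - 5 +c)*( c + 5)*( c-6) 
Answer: C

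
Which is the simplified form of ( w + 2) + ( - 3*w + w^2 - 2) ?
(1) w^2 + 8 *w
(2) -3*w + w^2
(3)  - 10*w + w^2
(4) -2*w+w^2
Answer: 4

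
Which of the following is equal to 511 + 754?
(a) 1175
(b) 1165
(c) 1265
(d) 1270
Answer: c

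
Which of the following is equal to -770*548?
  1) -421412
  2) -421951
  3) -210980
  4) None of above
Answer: 4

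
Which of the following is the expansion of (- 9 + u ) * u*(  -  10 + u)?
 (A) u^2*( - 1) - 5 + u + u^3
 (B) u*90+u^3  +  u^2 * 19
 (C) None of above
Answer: C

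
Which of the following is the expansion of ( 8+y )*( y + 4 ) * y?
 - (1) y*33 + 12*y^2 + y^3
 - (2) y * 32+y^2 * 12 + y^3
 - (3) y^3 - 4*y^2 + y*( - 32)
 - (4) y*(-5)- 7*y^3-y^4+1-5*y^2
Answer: 2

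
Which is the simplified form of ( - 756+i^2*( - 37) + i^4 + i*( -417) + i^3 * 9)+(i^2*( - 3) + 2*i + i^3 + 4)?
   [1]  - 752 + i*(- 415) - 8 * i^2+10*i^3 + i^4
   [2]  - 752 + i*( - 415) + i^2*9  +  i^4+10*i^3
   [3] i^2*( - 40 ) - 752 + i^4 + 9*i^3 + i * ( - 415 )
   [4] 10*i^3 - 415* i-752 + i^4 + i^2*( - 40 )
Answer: 4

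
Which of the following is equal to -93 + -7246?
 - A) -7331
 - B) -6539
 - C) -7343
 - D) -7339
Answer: D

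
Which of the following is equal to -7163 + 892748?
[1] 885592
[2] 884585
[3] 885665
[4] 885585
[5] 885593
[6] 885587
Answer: 4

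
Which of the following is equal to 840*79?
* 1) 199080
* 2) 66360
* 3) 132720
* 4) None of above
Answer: 2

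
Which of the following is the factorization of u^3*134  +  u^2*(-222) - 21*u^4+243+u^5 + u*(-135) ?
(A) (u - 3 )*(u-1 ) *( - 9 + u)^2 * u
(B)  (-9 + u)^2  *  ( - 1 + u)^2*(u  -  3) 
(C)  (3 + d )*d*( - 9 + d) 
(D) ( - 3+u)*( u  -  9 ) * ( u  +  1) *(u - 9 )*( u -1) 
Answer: D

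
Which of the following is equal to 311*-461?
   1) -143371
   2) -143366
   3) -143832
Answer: 1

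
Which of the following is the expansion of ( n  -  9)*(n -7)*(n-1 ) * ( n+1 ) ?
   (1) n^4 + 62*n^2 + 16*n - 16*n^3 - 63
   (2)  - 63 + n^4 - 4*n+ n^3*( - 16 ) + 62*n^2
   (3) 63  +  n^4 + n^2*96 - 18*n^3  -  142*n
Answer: 1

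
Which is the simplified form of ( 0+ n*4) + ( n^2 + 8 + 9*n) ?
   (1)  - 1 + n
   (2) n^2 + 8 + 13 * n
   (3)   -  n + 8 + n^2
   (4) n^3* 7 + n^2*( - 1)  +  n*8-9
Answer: 2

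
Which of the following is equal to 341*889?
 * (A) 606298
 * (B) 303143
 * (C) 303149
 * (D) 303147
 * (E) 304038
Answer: C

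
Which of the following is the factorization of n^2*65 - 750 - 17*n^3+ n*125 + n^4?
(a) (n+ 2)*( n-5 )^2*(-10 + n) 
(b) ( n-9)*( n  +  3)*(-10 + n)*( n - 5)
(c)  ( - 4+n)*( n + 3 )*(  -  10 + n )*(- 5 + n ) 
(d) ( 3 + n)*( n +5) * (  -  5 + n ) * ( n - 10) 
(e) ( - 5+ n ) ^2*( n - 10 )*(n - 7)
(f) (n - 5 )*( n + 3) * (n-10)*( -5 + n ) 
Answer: f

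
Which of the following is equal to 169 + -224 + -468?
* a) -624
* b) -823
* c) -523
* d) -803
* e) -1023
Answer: c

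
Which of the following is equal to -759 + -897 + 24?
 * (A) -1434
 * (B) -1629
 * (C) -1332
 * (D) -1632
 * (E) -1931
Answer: D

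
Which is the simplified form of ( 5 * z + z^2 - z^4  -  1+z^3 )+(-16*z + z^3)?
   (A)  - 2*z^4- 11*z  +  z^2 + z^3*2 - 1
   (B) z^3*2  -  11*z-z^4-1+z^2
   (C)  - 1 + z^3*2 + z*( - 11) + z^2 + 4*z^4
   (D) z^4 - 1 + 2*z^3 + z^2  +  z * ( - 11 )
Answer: B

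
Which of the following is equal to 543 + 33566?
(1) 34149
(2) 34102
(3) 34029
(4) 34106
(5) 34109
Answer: 5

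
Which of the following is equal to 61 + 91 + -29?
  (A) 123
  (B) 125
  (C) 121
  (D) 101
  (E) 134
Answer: A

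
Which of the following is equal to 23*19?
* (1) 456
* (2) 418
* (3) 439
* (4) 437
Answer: 4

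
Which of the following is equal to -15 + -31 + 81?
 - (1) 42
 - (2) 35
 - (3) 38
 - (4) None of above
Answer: 2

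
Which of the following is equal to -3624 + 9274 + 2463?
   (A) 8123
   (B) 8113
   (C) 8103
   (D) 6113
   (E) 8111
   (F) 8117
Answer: B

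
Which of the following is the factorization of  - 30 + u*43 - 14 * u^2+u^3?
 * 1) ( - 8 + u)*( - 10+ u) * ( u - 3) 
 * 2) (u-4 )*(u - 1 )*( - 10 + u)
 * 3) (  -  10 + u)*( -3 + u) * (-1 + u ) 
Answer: 3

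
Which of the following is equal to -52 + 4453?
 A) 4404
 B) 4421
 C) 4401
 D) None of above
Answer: C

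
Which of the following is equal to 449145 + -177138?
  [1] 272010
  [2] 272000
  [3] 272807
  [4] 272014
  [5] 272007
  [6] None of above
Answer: 5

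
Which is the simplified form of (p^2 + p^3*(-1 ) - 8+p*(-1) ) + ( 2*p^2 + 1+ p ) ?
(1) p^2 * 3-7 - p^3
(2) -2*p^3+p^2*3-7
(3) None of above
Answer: 1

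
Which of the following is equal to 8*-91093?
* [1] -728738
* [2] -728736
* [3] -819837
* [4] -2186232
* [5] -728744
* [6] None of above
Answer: 5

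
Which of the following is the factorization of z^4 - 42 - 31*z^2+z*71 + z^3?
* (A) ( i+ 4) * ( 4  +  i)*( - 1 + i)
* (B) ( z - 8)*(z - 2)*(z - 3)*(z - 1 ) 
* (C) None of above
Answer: C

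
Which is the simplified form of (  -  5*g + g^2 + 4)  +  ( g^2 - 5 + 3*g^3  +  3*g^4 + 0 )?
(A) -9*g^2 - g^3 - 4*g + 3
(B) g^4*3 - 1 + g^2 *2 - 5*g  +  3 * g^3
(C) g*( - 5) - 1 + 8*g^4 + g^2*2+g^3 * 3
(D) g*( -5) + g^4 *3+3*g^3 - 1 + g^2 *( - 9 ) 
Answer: B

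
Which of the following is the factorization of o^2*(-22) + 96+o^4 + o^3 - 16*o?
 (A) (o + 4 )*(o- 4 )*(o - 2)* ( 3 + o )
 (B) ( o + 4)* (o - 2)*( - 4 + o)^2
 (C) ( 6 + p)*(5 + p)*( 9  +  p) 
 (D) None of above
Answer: A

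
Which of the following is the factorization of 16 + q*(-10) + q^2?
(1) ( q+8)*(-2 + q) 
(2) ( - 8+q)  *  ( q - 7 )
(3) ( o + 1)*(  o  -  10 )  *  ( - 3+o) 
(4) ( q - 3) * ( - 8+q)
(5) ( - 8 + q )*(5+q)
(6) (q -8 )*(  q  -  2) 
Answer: 6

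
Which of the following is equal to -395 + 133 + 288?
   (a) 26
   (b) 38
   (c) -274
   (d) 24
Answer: a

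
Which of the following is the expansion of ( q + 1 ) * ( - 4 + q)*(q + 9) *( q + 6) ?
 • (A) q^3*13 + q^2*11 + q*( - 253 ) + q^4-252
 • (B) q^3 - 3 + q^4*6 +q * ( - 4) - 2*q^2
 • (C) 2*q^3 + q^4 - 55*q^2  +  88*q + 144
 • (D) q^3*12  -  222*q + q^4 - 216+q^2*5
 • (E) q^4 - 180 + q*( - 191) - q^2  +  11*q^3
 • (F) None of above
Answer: D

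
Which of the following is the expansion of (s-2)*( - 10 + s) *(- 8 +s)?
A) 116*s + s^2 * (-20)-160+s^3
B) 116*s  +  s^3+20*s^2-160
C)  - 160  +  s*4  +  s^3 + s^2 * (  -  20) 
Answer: A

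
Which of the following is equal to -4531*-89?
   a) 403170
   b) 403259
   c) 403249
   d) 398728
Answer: b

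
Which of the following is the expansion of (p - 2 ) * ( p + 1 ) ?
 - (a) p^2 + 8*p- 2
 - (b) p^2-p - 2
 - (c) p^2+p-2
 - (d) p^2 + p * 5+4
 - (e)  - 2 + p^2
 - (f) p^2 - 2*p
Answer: b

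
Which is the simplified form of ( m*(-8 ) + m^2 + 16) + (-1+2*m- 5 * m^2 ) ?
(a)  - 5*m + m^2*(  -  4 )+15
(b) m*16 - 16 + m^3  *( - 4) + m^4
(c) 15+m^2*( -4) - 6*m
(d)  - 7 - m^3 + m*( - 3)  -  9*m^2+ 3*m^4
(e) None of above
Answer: c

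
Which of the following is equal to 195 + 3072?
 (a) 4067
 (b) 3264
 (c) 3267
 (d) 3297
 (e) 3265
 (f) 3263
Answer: c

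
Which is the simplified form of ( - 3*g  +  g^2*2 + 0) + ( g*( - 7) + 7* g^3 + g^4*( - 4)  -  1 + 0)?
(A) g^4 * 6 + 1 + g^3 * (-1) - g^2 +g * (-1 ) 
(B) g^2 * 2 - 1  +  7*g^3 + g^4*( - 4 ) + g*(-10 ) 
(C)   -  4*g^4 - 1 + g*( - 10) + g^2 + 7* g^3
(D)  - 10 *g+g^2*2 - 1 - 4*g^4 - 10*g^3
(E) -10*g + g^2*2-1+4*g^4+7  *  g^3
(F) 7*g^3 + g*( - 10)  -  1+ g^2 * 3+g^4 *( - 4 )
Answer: B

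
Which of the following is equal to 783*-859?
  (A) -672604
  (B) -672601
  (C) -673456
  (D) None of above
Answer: D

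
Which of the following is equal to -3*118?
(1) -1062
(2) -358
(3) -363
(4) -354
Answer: 4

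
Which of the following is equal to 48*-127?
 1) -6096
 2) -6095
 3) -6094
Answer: 1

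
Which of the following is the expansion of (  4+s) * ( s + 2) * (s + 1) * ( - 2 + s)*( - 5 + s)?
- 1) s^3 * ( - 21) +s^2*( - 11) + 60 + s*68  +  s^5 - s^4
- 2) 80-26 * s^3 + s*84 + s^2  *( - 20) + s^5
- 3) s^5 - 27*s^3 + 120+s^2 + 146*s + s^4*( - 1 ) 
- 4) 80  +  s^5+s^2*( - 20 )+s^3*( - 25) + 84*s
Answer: 4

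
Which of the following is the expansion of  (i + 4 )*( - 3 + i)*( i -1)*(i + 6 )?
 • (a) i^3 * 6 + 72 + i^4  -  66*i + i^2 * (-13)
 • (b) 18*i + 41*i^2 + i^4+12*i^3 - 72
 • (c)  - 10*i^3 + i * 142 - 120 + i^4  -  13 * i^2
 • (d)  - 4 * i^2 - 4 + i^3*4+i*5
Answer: a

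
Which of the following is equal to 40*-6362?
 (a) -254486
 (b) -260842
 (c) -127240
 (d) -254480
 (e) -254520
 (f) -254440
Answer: d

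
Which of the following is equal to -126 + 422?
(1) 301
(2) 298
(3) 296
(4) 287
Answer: 3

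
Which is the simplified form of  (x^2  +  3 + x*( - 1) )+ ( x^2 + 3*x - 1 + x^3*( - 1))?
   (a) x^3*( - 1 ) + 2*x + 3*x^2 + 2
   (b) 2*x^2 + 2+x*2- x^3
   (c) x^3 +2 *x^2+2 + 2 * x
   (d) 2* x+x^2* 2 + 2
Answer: b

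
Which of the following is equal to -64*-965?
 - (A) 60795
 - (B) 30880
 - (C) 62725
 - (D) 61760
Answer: D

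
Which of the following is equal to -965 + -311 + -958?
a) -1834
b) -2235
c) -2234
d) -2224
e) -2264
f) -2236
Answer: c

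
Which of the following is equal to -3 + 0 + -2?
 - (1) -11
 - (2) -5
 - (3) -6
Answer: 2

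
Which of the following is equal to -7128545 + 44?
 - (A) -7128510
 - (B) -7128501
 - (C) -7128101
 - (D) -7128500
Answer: B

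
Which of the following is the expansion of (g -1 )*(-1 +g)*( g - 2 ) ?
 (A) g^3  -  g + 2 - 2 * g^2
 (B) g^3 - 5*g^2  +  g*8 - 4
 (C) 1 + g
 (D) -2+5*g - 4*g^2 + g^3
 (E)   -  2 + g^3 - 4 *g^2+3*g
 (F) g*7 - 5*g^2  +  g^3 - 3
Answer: D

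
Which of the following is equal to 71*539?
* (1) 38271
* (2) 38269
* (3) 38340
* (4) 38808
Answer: 2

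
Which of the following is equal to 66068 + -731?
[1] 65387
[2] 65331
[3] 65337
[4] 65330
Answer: 3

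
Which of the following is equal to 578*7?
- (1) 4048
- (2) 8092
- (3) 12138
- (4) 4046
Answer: 4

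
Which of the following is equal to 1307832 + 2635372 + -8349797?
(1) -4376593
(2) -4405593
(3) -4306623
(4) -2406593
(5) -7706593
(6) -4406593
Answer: 6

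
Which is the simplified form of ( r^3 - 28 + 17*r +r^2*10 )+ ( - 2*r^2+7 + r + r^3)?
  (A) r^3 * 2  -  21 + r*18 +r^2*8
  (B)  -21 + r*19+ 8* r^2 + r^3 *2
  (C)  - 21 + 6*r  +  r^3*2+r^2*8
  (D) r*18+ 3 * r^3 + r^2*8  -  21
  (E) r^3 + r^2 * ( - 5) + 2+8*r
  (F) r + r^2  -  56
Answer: A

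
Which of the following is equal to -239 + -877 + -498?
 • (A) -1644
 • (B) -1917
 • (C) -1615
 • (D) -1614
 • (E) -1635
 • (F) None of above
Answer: D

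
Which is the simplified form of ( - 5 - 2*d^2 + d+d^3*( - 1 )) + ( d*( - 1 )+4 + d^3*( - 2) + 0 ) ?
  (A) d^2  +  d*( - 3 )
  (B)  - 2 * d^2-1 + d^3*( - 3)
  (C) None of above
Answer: B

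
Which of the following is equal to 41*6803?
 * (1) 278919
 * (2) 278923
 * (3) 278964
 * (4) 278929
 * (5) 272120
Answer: 2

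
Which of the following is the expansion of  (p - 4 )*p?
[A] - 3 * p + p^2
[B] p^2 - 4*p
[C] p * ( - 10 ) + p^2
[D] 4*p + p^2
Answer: B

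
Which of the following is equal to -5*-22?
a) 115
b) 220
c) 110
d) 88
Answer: c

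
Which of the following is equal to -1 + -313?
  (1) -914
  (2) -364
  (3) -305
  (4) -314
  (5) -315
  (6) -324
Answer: 4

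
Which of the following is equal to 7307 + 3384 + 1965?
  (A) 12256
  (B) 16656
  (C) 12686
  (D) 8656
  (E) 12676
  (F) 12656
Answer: F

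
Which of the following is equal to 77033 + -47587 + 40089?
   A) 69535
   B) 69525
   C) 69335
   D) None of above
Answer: A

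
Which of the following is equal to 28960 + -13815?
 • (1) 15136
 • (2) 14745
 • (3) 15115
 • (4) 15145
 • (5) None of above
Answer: 4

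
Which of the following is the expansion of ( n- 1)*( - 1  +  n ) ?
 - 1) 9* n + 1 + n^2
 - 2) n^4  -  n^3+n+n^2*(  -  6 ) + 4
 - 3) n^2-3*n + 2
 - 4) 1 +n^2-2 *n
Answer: 4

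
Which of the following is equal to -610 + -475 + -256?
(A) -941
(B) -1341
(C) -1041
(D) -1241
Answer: B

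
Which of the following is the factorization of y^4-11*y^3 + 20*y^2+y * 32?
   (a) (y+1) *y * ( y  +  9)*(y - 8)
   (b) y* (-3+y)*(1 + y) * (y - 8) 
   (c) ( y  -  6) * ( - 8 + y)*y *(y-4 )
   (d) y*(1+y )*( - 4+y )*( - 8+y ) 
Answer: d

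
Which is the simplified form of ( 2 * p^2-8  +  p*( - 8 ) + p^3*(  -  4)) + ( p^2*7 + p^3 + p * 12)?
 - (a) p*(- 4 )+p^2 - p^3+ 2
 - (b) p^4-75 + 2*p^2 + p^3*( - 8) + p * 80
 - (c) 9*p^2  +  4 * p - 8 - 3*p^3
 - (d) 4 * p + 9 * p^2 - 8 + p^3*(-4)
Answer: c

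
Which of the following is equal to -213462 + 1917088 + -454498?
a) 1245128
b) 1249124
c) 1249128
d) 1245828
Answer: c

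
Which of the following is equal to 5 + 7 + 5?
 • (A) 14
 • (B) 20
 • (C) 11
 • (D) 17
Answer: D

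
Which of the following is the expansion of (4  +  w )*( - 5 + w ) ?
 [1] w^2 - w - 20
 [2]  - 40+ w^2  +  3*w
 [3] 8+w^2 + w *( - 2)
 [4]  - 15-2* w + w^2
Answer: 1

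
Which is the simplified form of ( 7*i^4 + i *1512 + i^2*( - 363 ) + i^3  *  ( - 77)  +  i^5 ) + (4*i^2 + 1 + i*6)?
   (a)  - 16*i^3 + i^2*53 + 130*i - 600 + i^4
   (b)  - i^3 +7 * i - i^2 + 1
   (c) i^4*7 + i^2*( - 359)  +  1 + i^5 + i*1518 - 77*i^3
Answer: c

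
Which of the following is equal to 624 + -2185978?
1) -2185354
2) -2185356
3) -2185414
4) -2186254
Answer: 1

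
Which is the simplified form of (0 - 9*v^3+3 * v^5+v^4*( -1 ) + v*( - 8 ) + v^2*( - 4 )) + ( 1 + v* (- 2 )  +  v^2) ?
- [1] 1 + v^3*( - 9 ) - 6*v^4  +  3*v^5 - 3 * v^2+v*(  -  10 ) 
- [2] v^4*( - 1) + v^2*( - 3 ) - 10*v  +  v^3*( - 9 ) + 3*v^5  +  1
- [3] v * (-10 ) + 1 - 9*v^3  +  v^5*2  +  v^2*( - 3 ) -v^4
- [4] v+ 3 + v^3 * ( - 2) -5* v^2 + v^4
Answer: 2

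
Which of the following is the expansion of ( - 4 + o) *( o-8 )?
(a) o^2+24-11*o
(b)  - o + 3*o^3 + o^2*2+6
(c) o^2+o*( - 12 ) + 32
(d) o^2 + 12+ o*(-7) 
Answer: c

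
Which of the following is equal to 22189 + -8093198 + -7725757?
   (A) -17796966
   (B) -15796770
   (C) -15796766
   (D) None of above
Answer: C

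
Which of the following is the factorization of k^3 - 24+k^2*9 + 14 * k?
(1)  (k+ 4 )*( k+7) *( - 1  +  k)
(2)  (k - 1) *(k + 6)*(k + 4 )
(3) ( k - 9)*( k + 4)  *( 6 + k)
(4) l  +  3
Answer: 2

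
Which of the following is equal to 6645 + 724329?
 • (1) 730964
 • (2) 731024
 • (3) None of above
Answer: 3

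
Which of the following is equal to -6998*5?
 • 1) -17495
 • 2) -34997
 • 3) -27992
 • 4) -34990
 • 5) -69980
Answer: 4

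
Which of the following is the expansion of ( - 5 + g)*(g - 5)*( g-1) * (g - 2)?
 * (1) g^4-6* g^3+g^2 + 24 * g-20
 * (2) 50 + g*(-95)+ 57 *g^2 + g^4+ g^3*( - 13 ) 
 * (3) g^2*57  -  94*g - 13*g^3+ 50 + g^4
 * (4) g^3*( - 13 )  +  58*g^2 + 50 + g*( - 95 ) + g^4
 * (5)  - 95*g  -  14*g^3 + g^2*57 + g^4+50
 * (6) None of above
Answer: 2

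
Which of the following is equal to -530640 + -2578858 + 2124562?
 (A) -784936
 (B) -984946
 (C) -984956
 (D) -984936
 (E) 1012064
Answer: D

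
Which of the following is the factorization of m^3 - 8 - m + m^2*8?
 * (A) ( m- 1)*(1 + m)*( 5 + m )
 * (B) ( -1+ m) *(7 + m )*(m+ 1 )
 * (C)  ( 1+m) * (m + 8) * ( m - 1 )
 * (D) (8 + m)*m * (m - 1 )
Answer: C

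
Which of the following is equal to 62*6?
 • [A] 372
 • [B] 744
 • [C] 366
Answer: A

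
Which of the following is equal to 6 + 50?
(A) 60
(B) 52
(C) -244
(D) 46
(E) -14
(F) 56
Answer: F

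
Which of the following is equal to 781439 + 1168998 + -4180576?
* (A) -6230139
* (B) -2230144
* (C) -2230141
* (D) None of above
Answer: D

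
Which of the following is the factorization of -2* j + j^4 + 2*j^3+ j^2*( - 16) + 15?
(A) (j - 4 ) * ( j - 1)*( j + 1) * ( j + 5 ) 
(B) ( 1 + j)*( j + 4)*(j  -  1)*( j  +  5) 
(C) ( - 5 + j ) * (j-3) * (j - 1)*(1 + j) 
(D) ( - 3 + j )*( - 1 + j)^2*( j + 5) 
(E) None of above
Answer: E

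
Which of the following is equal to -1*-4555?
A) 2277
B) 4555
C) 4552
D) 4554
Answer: B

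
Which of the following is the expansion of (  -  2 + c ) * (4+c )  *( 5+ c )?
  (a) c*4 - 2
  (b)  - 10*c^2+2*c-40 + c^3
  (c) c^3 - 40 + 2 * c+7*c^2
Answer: c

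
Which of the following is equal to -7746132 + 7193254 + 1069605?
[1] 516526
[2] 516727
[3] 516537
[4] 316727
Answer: 2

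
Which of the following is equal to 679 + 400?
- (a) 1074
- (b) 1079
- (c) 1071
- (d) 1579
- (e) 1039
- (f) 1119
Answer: b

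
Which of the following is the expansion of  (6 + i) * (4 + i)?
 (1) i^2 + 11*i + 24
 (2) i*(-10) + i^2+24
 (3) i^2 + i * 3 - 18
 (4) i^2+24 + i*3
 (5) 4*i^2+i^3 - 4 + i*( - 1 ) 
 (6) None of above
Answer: 6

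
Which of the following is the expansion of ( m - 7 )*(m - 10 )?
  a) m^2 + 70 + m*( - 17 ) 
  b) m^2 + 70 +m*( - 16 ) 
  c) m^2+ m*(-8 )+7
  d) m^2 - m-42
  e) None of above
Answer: a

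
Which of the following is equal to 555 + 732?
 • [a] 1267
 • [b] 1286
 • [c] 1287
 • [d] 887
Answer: c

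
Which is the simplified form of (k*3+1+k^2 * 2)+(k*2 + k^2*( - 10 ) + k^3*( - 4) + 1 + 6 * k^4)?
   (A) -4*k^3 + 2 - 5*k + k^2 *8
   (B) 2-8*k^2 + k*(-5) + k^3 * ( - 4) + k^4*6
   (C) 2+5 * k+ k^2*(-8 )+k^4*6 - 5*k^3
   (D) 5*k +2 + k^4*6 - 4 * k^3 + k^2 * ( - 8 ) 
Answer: D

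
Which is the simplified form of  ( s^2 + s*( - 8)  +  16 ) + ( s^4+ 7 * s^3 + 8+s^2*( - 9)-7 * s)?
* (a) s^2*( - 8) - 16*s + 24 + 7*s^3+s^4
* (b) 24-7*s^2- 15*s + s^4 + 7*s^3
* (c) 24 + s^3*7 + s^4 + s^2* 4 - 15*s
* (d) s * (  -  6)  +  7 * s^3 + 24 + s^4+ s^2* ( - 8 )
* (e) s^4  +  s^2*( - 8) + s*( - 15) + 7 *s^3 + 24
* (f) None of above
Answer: e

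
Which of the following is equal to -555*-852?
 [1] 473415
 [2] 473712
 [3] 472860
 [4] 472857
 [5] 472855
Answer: 3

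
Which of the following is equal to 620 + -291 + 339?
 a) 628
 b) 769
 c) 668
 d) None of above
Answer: c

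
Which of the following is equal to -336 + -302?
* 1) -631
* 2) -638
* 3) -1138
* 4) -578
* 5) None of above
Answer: 2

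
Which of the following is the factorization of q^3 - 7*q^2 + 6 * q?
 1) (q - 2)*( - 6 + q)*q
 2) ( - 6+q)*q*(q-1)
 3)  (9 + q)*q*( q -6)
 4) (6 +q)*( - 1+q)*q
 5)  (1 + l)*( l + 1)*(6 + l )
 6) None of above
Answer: 2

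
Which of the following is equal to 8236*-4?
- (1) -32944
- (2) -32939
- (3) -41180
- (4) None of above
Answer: 1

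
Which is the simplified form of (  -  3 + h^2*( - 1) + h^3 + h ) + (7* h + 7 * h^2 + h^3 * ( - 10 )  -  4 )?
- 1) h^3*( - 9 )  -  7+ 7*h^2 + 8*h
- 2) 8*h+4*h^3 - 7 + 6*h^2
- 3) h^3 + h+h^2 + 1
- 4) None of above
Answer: 4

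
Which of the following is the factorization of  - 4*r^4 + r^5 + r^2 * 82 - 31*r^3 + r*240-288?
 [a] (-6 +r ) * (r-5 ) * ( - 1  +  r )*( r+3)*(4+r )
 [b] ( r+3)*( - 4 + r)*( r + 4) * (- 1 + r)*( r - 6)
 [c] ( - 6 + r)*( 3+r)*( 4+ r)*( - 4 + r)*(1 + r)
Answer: b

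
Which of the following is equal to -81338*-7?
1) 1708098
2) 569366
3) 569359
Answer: 2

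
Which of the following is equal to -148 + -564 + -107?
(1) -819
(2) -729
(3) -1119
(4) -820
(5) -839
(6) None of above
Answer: 1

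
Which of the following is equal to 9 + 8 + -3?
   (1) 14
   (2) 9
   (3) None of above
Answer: 1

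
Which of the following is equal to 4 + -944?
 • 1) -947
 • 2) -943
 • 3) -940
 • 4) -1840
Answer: 3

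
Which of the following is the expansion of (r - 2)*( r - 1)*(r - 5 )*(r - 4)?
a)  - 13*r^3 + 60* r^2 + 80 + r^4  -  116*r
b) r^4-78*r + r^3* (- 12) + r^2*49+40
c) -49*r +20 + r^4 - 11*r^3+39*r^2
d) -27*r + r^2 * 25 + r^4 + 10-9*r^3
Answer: b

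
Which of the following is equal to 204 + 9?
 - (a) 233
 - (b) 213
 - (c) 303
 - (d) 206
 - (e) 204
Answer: b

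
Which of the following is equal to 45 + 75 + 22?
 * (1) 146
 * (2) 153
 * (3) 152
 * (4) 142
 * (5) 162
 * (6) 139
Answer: 4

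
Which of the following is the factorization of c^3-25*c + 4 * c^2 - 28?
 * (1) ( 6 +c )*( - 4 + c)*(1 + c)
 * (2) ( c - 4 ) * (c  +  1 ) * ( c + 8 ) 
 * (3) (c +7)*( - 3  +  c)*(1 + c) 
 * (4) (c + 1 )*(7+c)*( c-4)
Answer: 4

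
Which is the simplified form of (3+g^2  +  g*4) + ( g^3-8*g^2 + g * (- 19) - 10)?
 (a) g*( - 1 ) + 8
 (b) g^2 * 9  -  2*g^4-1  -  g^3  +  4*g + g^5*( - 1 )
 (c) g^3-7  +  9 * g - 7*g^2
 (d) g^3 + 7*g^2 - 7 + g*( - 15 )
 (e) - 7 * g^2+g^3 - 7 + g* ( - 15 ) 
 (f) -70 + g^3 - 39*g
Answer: e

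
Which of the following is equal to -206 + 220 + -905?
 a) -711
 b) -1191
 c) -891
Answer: c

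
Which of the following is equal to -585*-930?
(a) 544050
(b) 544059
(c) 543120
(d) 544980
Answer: a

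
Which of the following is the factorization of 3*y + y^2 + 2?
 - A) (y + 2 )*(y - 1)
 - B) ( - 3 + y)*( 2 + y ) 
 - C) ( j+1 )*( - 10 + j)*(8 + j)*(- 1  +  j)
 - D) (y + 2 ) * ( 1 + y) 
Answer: D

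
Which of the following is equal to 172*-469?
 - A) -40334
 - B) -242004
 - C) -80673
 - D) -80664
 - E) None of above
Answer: E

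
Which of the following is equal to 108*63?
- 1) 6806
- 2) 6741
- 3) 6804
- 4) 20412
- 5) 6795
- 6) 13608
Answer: 3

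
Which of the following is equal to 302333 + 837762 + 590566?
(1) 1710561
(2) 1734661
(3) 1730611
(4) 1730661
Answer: 4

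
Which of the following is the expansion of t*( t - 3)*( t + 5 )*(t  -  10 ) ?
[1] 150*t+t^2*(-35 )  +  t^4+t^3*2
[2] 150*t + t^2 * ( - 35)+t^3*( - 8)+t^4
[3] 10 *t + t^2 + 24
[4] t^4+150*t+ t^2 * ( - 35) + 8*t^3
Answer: 2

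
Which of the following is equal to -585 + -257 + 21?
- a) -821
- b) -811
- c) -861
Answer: a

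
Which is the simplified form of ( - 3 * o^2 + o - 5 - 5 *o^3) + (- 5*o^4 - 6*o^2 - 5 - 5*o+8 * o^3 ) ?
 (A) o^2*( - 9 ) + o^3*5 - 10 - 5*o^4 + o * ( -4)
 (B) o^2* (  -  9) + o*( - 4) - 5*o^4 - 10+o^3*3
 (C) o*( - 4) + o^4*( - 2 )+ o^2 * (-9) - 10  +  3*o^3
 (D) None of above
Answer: B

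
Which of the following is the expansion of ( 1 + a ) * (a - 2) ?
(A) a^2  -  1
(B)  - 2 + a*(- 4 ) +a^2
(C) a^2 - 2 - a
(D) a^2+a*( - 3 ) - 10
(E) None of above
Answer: C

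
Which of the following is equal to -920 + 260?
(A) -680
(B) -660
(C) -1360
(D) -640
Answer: B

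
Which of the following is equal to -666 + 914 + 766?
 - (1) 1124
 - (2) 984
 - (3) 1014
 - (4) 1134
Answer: 3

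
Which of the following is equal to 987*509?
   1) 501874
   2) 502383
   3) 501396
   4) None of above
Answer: 2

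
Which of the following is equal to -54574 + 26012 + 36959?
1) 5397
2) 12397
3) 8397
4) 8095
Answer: 3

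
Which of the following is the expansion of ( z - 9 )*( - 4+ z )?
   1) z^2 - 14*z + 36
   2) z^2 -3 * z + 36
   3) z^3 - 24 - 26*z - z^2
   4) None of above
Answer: 4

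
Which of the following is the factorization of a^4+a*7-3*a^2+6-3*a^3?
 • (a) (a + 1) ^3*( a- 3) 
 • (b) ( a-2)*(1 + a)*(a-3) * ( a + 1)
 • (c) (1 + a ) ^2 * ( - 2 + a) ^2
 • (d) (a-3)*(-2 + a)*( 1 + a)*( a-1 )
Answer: b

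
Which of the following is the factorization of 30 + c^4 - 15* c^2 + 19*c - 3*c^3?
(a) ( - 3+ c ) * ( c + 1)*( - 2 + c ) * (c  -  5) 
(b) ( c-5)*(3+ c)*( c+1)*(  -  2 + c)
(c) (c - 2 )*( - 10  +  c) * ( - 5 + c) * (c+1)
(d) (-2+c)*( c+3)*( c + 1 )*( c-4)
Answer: b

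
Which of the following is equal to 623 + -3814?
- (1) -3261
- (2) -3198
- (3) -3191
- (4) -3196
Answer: 3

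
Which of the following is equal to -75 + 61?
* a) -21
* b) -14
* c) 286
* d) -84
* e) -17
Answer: b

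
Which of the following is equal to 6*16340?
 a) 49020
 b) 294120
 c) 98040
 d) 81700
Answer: c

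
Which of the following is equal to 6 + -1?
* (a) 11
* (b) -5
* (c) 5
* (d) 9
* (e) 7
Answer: c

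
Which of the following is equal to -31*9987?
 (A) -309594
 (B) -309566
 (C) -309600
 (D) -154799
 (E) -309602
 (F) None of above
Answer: F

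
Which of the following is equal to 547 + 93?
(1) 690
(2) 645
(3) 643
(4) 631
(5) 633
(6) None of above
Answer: 6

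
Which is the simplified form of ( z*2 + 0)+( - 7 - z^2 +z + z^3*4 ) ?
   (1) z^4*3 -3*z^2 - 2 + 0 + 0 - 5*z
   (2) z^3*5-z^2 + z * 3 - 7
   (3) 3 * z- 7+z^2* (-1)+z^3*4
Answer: 3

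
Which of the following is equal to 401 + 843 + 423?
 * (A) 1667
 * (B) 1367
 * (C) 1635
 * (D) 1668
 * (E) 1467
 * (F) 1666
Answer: A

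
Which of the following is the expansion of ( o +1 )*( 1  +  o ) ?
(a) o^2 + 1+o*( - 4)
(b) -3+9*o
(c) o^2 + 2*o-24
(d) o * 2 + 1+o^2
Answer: d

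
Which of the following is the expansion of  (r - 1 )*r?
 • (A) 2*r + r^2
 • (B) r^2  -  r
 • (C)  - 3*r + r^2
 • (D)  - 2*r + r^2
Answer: B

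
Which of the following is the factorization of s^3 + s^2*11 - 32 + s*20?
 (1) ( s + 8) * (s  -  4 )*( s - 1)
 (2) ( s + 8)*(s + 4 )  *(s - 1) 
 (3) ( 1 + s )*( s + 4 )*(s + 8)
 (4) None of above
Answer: 2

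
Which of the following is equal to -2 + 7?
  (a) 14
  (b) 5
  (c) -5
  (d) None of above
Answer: b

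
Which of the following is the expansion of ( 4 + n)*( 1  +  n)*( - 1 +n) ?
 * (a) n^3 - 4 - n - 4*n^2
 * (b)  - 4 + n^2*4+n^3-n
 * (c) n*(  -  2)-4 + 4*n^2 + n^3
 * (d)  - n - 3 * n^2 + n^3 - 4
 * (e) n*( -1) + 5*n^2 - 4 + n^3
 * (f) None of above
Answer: b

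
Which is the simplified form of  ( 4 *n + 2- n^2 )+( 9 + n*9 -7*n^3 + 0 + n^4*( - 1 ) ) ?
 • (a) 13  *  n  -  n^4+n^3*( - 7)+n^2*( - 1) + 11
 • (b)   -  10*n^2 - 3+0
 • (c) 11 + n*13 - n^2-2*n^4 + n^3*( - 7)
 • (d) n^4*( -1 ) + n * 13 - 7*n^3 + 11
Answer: a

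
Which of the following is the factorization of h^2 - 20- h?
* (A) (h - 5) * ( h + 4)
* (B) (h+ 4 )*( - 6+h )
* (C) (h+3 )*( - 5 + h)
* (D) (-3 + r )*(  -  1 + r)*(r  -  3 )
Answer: A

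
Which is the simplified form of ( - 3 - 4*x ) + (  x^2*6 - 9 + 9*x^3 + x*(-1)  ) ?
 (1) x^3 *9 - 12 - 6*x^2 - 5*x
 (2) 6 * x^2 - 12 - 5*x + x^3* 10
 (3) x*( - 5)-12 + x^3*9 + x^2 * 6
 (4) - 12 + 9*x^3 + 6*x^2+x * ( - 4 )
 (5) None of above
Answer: 3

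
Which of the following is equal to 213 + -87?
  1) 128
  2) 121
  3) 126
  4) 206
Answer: 3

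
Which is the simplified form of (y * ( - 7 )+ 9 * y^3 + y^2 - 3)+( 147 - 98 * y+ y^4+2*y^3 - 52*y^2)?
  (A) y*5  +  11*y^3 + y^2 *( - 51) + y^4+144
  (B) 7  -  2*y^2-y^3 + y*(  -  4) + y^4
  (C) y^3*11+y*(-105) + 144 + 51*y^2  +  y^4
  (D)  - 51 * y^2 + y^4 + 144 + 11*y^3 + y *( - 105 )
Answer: D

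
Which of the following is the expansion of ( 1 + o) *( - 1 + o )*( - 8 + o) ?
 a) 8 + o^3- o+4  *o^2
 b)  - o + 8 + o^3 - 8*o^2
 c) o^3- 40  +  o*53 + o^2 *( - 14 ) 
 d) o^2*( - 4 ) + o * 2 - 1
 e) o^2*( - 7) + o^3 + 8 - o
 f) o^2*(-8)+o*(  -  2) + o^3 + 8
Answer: b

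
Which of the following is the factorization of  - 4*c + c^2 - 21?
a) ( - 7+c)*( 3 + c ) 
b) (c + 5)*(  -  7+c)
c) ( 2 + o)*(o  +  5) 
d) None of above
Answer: a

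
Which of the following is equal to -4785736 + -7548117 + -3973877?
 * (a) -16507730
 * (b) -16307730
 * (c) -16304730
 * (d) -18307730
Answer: b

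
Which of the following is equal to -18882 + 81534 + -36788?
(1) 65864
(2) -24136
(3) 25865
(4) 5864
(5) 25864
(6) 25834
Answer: 5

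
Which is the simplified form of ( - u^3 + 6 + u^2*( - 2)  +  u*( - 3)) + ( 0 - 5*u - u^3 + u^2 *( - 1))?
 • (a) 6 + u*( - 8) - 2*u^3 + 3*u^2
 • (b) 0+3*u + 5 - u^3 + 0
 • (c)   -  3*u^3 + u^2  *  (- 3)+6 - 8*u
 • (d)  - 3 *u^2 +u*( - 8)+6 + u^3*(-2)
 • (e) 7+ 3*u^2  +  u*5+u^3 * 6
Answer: d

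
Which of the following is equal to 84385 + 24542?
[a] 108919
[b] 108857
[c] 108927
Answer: c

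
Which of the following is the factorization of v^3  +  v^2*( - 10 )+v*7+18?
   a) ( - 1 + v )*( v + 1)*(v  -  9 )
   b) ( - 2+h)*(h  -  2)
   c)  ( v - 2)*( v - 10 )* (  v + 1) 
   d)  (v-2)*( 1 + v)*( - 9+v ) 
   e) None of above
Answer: d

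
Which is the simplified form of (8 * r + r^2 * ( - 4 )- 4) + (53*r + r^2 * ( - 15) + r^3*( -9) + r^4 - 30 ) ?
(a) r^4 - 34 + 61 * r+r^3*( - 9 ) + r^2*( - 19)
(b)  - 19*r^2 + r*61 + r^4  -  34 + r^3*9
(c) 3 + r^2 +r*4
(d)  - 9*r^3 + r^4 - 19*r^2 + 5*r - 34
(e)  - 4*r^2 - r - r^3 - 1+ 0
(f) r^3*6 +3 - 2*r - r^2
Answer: a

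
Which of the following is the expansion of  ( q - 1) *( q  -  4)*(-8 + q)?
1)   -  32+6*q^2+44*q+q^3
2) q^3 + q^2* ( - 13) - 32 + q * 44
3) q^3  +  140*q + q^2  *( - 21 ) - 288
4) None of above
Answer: 2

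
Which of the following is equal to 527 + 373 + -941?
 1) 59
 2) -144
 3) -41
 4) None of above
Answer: 3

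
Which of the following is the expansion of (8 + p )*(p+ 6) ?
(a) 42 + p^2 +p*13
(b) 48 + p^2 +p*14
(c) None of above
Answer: b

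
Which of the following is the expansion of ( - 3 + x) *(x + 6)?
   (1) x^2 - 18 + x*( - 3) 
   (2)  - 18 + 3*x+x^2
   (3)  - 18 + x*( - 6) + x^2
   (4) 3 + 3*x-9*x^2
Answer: 2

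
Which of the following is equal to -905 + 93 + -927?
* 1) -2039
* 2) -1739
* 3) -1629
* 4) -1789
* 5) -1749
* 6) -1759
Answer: 2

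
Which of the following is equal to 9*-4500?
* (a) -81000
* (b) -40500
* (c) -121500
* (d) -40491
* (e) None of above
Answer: b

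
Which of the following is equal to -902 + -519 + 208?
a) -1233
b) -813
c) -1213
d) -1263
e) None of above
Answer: c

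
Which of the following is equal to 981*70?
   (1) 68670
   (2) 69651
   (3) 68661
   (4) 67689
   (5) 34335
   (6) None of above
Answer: 1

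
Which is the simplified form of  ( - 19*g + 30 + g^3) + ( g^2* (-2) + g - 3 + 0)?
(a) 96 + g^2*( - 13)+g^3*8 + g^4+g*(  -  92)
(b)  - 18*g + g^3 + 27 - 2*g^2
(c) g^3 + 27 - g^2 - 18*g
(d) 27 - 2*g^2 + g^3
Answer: b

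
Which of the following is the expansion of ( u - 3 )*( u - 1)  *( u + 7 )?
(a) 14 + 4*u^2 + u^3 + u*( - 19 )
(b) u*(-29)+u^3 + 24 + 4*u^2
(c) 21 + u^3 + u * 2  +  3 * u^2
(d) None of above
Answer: d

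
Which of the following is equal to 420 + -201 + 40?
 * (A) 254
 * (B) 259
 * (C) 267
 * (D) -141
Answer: B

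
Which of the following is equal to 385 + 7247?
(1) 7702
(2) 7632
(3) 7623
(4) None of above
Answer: 2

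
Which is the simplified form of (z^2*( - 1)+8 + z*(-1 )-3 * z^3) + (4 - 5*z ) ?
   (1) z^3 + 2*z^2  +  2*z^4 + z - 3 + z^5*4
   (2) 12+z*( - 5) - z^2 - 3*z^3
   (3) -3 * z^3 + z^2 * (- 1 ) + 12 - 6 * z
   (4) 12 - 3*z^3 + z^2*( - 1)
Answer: 3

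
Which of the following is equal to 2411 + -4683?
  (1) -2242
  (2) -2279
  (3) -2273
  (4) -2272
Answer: 4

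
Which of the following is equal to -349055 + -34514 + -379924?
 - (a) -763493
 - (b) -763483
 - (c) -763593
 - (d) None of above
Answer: a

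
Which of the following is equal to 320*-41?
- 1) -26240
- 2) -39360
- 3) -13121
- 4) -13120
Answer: 4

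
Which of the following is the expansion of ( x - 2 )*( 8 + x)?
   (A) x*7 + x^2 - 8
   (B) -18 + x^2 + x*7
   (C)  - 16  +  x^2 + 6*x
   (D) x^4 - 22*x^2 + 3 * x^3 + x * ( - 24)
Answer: C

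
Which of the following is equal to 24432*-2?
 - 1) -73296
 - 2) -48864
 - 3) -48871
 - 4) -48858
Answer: 2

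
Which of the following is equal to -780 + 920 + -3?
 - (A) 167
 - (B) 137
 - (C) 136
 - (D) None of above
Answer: B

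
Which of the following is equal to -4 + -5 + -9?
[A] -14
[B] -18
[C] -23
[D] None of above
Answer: B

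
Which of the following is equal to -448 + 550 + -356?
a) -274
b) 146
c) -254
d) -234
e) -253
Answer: c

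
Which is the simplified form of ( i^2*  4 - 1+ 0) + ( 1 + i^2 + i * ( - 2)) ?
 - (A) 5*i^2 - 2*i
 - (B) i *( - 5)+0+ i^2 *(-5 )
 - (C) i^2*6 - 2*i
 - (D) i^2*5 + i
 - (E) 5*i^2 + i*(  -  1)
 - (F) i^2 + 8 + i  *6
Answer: A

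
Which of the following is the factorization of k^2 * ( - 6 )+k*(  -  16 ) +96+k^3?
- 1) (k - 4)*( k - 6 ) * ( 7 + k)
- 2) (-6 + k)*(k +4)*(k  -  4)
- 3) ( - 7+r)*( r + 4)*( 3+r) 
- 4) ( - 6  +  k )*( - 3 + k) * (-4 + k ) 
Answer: 2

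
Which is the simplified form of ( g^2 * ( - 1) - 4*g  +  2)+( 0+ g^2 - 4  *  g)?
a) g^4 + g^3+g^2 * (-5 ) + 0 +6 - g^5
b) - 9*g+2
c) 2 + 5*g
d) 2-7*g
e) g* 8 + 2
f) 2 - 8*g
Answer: f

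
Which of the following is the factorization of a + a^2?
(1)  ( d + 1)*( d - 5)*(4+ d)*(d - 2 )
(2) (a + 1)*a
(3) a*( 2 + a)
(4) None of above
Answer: 2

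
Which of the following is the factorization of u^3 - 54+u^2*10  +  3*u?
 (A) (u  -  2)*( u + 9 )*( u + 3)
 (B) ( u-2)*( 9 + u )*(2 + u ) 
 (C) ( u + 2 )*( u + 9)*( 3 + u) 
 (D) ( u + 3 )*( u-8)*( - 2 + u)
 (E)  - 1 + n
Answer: A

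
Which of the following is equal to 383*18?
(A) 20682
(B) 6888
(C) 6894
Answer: C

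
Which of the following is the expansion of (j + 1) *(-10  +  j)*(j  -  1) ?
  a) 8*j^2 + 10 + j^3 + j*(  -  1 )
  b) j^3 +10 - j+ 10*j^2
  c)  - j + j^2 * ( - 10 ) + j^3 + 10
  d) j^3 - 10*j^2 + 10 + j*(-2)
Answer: c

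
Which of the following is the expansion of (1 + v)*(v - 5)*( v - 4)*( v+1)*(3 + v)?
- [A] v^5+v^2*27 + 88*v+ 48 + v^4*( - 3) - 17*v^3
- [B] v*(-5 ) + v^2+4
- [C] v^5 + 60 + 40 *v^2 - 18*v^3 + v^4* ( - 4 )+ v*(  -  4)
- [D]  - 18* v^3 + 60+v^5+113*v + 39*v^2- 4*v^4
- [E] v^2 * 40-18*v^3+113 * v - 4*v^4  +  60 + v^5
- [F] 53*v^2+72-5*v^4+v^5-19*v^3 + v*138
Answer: E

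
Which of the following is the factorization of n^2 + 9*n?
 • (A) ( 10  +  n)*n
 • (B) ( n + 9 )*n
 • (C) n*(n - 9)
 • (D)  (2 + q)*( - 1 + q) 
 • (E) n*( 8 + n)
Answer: B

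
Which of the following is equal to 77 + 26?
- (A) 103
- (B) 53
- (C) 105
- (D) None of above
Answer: A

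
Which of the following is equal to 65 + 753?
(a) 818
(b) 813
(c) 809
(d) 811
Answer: a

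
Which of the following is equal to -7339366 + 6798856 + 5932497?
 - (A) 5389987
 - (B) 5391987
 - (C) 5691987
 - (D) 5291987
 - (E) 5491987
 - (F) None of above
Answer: B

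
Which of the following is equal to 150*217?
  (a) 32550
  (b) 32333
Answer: a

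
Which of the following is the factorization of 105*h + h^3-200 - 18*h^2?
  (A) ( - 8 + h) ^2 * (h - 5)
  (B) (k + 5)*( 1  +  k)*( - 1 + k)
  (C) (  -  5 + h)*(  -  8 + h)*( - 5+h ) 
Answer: C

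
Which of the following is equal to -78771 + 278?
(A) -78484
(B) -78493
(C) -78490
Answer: B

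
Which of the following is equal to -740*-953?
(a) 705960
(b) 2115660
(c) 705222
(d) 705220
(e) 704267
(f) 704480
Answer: d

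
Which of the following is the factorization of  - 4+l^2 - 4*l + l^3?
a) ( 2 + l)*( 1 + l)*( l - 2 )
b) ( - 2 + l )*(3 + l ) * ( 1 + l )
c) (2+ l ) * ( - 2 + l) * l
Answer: a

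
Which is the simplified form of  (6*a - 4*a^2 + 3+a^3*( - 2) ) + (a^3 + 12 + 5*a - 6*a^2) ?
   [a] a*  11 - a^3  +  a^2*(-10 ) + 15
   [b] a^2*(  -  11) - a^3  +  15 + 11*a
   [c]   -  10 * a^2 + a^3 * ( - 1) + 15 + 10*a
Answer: a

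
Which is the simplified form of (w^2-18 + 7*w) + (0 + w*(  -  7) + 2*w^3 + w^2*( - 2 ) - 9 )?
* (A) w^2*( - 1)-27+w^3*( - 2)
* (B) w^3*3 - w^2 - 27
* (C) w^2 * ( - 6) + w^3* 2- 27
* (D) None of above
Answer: D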